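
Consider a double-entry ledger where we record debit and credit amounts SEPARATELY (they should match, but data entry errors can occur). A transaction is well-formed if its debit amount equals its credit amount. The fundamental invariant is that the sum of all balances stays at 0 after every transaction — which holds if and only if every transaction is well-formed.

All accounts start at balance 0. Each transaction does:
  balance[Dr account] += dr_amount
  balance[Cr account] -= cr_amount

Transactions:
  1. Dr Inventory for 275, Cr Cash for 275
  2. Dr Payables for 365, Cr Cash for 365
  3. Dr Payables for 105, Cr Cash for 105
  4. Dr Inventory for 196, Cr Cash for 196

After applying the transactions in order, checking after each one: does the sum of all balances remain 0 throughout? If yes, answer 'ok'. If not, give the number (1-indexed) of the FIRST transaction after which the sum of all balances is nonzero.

After txn 1: dr=275 cr=275 sum_balances=0
After txn 2: dr=365 cr=365 sum_balances=0
After txn 3: dr=105 cr=105 sum_balances=0
After txn 4: dr=196 cr=196 sum_balances=0

Answer: ok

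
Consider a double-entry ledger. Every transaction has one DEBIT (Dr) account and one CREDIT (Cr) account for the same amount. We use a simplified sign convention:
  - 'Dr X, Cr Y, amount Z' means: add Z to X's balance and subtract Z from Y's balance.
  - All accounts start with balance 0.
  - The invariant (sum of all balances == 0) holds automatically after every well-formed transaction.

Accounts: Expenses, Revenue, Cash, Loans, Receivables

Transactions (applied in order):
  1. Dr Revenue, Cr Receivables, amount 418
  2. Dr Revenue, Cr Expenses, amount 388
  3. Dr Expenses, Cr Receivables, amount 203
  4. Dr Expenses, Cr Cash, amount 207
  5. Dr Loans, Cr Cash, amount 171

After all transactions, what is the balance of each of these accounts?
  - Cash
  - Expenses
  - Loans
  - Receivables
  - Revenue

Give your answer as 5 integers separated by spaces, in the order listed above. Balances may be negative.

Answer: -378 22 171 -621 806

Derivation:
After txn 1 (Dr Revenue, Cr Receivables, amount 418): Receivables=-418 Revenue=418
After txn 2 (Dr Revenue, Cr Expenses, amount 388): Expenses=-388 Receivables=-418 Revenue=806
After txn 3 (Dr Expenses, Cr Receivables, amount 203): Expenses=-185 Receivables=-621 Revenue=806
After txn 4 (Dr Expenses, Cr Cash, amount 207): Cash=-207 Expenses=22 Receivables=-621 Revenue=806
After txn 5 (Dr Loans, Cr Cash, amount 171): Cash=-378 Expenses=22 Loans=171 Receivables=-621 Revenue=806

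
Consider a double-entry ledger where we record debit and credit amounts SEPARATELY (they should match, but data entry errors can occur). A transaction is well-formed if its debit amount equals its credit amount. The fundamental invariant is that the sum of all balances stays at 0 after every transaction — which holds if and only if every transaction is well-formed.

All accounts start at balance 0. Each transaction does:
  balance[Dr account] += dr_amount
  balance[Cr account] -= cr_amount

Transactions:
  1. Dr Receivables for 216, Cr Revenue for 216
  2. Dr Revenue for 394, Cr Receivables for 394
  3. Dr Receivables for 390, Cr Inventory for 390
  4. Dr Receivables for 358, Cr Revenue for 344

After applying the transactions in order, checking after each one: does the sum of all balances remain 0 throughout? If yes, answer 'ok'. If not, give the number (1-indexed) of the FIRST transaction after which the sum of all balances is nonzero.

Answer: 4

Derivation:
After txn 1: dr=216 cr=216 sum_balances=0
After txn 2: dr=394 cr=394 sum_balances=0
After txn 3: dr=390 cr=390 sum_balances=0
After txn 4: dr=358 cr=344 sum_balances=14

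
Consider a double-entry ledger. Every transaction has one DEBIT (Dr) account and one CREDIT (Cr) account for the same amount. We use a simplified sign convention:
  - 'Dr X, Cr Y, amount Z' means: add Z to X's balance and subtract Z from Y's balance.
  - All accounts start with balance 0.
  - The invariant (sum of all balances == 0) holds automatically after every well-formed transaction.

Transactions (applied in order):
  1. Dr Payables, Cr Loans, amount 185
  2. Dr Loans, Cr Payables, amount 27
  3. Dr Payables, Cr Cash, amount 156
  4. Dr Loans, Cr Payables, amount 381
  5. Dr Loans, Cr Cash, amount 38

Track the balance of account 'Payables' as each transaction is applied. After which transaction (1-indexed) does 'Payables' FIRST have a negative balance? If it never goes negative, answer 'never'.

After txn 1: Payables=185
After txn 2: Payables=158
After txn 3: Payables=314
After txn 4: Payables=-67

Answer: 4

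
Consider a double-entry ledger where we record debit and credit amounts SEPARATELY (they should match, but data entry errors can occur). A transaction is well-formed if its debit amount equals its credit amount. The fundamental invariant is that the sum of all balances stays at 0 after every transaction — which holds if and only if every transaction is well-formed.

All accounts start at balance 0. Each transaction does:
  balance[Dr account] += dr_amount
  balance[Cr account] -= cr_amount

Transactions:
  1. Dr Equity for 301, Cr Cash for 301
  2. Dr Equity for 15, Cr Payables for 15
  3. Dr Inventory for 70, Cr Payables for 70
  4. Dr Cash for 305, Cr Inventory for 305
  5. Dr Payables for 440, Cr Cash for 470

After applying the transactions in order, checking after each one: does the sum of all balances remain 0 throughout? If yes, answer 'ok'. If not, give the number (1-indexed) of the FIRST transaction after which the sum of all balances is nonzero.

Answer: 5

Derivation:
After txn 1: dr=301 cr=301 sum_balances=0
After txn 2: dr=15 cr=15 sum_balances=0
After txn 3: dr=70 cr=70 sum_balances=0
After txn 4: dr=305 cr=305 sum_balances=0
After txn 5: dr=440 cr=470 sum_balances=-30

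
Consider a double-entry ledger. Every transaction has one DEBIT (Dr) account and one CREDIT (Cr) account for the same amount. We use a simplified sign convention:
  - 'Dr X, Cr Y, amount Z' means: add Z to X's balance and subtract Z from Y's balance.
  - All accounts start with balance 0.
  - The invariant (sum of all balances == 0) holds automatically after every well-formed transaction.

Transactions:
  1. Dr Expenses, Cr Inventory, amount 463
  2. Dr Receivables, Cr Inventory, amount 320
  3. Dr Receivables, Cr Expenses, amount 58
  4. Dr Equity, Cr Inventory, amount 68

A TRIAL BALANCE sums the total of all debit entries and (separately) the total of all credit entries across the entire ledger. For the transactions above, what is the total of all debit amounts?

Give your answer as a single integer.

Txn 1: debit+=463
Txn 2: debit+=320
Txn 3: debit+=58
Txn 4: debit+=68
Total debits = 909

Answer: 909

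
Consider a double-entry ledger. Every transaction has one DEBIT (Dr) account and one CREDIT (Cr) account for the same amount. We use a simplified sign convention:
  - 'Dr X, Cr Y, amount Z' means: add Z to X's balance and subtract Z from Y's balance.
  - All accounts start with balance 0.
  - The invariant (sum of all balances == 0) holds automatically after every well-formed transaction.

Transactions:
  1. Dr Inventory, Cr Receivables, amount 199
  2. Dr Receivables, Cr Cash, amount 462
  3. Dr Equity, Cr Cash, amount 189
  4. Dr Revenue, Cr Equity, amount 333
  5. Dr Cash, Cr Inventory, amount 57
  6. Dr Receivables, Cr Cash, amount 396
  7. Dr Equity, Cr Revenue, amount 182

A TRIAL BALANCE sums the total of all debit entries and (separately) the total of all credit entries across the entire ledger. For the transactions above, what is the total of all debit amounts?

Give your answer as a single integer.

Answer: 1818

Derivation:
Txn 1: debit+=199
Txn 2: debit+=462
Txn 3: debit+=189
Txn 4: debit+=333
Txn 5: debit+=57
Txn 6: debit+=396
Txn 7: debit+=182
Total debits = 1818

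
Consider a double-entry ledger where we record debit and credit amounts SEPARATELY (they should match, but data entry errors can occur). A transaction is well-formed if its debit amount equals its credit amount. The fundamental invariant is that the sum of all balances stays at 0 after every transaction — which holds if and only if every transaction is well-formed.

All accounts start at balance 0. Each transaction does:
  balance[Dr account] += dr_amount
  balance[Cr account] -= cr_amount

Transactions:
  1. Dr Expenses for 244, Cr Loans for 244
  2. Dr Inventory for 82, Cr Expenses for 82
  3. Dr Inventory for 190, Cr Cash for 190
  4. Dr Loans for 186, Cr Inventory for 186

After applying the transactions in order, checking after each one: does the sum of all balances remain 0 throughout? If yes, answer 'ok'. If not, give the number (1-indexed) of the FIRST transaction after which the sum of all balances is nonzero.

Answer: ok

Derivation:
After txn 1: dr=244 cr=244 sum_balances=0
After txn 2: dr=82 cr=82 sum_balances=0
After txn 3: dr=190 cr=190 sum_balances=0
After txn 4: dr=186 cr=186 sum_balances=0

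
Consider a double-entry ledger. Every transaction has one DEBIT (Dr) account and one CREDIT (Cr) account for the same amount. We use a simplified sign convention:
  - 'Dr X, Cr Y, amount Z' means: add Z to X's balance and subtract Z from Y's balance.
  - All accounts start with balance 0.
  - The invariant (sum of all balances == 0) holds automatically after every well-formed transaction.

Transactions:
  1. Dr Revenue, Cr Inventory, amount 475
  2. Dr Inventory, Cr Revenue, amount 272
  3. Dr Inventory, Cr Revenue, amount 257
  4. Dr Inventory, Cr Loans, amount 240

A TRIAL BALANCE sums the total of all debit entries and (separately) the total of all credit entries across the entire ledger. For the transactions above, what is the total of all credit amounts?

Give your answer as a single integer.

Answer: 1244

Derivation:
Txn 1: credit+=475
Txn 2: credit+=272
Txn 3: credit+=257
Txn 4: credit+=240
Total credits = 1244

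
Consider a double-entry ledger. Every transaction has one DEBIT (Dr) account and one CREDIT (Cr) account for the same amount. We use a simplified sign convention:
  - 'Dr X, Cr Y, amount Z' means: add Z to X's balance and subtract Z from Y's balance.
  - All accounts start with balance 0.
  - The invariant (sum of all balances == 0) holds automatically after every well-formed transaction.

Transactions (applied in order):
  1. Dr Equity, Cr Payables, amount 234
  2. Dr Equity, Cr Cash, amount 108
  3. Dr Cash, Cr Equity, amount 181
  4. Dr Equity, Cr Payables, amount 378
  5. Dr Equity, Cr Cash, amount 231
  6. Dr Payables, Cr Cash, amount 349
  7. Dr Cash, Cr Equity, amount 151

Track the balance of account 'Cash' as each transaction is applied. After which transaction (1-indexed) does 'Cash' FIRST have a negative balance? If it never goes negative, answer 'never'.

After txn 1: Cash=0
After txn 2: Cash=-108

Answer: 2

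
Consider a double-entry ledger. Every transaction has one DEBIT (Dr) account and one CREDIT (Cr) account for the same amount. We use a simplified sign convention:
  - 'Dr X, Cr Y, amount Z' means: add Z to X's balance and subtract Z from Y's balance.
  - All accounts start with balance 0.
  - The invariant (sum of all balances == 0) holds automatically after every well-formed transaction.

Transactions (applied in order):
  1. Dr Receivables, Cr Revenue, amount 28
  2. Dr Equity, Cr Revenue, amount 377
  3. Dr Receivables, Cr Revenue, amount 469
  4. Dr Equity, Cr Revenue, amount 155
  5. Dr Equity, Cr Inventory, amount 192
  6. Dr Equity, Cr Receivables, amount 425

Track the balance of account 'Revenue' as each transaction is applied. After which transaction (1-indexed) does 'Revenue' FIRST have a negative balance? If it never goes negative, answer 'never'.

After txn 1: Revenue=-28

Answer: 1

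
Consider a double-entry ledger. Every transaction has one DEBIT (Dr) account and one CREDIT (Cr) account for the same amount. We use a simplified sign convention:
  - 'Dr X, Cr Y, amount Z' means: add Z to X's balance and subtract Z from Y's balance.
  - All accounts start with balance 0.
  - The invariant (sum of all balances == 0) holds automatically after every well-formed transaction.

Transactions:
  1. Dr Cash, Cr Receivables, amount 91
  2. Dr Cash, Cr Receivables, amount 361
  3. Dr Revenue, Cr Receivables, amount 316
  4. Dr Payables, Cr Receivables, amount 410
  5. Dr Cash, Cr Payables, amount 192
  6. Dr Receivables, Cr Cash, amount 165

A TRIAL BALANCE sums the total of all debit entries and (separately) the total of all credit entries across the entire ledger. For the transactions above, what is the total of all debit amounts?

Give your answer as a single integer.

Txn 1: debit+=91
Txn 2: debit+=361
Txn 3: debit+=316
Txn 4: debit+=410
Txn 5: debit+=192
Txn 6: debit+=165
Total debits = 1535

Answer: 1535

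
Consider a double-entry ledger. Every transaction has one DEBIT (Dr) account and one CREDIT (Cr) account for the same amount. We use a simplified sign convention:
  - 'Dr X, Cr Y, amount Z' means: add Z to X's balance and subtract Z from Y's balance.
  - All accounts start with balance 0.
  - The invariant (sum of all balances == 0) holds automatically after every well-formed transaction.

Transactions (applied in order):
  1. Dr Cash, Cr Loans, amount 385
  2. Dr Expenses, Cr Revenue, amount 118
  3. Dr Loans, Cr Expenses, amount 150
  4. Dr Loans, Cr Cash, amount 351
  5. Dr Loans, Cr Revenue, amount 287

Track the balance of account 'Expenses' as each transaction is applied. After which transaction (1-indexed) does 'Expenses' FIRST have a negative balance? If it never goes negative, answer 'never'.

After txn 1: Expenses=0
After txn 2: Expenses=118
After txn 3: Expenses=-32

Answer: 3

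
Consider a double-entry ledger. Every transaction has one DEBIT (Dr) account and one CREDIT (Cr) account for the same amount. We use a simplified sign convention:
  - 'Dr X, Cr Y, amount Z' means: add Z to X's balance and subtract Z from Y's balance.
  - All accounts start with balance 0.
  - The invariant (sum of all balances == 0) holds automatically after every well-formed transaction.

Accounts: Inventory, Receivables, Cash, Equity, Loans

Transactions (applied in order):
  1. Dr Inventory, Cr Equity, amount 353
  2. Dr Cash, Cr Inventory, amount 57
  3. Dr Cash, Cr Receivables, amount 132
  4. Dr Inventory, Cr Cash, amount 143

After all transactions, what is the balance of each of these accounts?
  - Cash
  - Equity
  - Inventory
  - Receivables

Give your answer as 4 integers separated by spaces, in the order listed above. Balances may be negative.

After txn 1 (Dr Inventory, Cr Equity, amount 353): Equity=-353 Inventory=353
After txn 2 (Dr Cash, Cr Inventory, amount 57): Cash=57 Equity=-353 Inventory=296
After txn 3 (Dr Cash, Cr Receivables, amount 132): Cash=189 Equity=-353 Inventory=296 Receivables=-132
After txn 4 (Dr Inventory, Cr Cash, amount 143): Cash=46 Equity=-353 Inventory=439 Receivables=-132

Answer: 46 -353 439 -132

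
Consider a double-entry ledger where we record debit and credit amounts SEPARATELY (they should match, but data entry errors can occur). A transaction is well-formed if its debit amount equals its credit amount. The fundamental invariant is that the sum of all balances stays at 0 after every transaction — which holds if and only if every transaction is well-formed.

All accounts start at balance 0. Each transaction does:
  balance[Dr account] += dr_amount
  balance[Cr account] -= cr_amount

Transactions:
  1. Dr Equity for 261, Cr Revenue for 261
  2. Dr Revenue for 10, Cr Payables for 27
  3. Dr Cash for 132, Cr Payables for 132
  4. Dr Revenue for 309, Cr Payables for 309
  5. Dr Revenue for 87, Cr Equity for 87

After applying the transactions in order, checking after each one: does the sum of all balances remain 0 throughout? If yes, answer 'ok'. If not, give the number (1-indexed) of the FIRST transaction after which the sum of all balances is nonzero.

Answer: 2

Derivation:
After txn 1: dr=261 cr=261 sum_balances=0
After txn 2: dr=10 cr=27 sum_balances=-17
After txn 3: dr=132 cr=132 sum_balances=-17
After txn 4: dr=309 cr=309 sum_balances=-17
After txn 5: dr=87 cr=87 sum_balances=-17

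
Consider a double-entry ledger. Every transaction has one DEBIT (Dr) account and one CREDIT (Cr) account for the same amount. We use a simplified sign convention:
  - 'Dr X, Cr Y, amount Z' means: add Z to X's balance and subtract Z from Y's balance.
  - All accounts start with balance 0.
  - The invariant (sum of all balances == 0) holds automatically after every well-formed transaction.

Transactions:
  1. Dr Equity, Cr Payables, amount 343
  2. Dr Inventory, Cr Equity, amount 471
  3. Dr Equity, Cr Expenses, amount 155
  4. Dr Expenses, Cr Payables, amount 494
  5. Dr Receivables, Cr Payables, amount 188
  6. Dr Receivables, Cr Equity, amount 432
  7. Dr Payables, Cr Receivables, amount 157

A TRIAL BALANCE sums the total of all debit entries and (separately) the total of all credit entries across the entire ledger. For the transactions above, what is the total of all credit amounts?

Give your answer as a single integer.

Txn 1: credit+=343
Txn 2: credit+=471
Txn 3: credit+=155
Txn 4: credit+=494
Txn 5: credit+=188
Txn 6: credit+=432
Txn 7: credit+=157
Total credits = 2240

Answer: 2240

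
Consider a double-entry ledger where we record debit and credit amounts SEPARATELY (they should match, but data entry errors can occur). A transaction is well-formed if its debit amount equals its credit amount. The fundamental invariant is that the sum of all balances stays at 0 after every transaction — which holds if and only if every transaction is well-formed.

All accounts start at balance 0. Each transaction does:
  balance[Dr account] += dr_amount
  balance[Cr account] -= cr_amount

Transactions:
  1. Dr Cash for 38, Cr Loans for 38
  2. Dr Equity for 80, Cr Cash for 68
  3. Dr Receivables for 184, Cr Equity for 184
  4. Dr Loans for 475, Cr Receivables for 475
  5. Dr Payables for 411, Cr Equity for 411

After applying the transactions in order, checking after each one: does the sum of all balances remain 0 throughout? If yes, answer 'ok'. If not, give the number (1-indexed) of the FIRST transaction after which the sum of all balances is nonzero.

Answer: 2

Derivation:
After txn 1: dr=38 cr=38 sum_balances=0
After txn 2: dr=80 cr=68 sum_balances=12
After txn 3: dr=184 cr=184 sum_balances=12
After txn 4: dr=475 cr=475 sum_balances=12
After txn 5: dr=411 cr=411 sum_balances=12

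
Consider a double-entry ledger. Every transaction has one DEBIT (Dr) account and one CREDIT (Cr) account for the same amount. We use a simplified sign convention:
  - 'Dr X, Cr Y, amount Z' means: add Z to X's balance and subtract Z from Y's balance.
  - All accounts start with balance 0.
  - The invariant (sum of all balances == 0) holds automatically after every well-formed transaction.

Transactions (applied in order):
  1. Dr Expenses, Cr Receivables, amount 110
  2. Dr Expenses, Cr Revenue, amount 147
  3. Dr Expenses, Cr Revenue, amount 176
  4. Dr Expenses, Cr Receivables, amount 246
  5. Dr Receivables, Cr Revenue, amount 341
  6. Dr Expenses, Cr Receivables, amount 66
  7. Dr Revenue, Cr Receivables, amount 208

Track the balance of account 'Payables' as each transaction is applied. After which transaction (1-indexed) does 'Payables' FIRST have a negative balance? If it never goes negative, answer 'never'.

Answer: never

Derivation:
After txn 1: Payables=0
After txn 2: Payables=0
After txn 3: Payables=0
After txn 4: Payables=0
After txn 5: Payables=0
After txn 6: Payables=0
After txn 7: Payables=0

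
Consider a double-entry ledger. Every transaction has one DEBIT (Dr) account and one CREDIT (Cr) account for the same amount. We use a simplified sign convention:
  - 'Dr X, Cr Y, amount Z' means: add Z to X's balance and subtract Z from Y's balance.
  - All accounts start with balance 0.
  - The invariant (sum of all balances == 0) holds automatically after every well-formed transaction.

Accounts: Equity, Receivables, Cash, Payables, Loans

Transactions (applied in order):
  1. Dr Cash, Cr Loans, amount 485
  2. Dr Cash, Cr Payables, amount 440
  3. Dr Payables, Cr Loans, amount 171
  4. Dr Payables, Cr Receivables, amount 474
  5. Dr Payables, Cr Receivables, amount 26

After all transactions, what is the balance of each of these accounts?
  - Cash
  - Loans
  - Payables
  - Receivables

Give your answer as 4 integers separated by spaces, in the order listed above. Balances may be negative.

After txn 1 (Dr Cash, Cr Loans, amount 485): Cash=485 Loans=-485
After txn 2 (Dr Cash, Cr Payables, amount 440): Cash=925 Loans=-485 Payables=-440
After txn 3 (Dr Payables, Cr Loans, amount 171): Cash=925 Loans=-656 Payables=-269
After txn 4 (Dr Payables, Cr Receivables, amount 474): Cash=925 Loans=-656 Payables=205 Receivables=-474
After txn 5 (Dr Payables, Cr Receivables, amount 26): Cash=925 Loans=-656 Payables=231 Receivables=-500

Answer: 925 -656 231 -500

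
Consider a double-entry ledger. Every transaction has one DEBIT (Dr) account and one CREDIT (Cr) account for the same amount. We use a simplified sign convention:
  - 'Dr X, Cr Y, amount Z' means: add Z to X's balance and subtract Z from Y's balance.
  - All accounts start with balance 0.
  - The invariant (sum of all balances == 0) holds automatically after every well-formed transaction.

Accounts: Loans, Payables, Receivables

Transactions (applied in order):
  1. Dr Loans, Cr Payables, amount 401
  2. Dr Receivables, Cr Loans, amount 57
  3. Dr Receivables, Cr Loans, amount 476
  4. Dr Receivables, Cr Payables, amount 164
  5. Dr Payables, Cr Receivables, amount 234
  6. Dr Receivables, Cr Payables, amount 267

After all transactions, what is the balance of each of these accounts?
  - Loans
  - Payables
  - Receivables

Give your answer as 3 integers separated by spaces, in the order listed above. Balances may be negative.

After txn 1 (Dr Loans, Cr Payables, amount 401): Loans=401 Payables=-401
After txn 2 (Dr Receivables, Cr Loans, amount 57): Loans=344 Payables=-401 Receivables=57
After txn 3 (Dr Receivables, Cr Loans, amount 476): Loans=-132 Payables=-401 Receivables=533
After txn 4 (Dr Receivables, Cr Payables, amount 164): Loans=-132 Payables=-565 Receivables=697
After txn 5 (Dr Payables, Cr Receivables, amount 234): Loans=-132 Payables=-331 Receivables=463
After txn 6 (Dr Receivables, Cr Payables, amount 267): Loans=-132 Payables=-598 Receivables=730

Answer: -132 -598 730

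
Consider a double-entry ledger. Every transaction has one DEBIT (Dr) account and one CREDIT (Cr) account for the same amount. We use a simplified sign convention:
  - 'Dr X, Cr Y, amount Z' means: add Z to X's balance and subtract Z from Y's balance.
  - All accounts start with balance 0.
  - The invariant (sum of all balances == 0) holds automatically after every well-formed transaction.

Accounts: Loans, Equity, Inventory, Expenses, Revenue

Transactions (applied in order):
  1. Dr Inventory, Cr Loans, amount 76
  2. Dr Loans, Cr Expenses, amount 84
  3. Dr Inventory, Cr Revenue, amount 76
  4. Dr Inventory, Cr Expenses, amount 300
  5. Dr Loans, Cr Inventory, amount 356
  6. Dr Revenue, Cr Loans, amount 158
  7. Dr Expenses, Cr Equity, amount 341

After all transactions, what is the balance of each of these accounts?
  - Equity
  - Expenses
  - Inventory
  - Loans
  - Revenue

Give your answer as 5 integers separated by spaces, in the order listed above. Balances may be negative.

Answer: -341 -43 96 206 82

Derivation:
After txn 1 (Dr Inventory, Cr Loans, amount 76): Inventory=76 Loans=-76
After txn 2 (Dr Loans, Cr Expenses, amount 84): Expenses=-84 Inventory=76 Loans=8
After txn 3 (Dr Inventory, Cr Revenue, amount 76): Expenses=-84 Inventory=152 Loans=8 Revenue=-76
After txn 4 (Dr Inventory, Cr Expenses, amount 300): Expenses=-384 Inventory=452 Loans=8 Revenue=-76
After txn 5 (Dr Loans, Cr Inventory, amount 356): Expenses=-384 Inventory=96 Loans=364 Revenue=-76
After txn 6 (Dr Revenue, Cr Loans, amount 158): Expenses=-384 Inventory=96 Loans=206 Revenue=82
After txn 7 (Dr Expenses, Cr Equity, amount 341): Equity=-341 Expenses=-43 Inventory=96 Loans=206 Revenue=82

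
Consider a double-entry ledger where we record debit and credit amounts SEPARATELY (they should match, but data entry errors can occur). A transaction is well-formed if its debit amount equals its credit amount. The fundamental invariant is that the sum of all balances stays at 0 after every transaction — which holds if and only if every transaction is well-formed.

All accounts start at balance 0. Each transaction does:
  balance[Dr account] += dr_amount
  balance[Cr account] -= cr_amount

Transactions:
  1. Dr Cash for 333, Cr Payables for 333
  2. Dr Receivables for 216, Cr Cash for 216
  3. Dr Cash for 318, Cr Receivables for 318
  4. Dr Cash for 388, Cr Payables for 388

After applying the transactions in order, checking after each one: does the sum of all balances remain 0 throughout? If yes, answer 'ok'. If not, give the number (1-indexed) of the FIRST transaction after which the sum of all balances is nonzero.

After txn 1: dr=333 cr=333 sum_balances=0
After txn 2: dr=216 cr=216 sum_balances=0
After txn 3: dr=318 cr=318 sum_balances=0
After txn 4: dr=388 cr=388 sum_balances=0

Answer: ok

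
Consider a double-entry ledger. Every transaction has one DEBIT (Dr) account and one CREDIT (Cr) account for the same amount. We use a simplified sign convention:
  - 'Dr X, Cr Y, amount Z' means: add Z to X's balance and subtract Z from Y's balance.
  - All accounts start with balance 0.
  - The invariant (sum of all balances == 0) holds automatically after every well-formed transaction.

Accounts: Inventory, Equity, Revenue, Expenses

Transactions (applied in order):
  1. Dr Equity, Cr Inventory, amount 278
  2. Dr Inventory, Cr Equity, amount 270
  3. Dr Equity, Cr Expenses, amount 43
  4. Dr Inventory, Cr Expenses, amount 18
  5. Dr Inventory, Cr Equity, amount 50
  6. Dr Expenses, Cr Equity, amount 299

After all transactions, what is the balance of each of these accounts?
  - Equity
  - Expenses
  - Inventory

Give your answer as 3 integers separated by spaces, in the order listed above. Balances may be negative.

Answer: -298 238 60

Derivation:
After txn 1 (Dr Equity, Cr Inventory, amount 278): Equity=278 Inventory=-278
After txn 2 (Dr Inventory, Cr Equity, amount 270): Equity=8 Inventory=-8
After txn 3 (Dr Equity, Cr Expenses, amount 43): Equity=51 Expenses=-43 Inventory=-8
After txn 4 (Dr Inventory, Cr Expenses, amount 18): Equity=51 Expenses=-61 Inventory=10
After txn 5 (Dr Inventory, Cr Equity, amount 50): Equity=1 Expenses=-61 Inventory=60
After txn 6 (Dr Expenses, Cr Equity, amount 299): Equity=-298 Expenses=238 Inventory=60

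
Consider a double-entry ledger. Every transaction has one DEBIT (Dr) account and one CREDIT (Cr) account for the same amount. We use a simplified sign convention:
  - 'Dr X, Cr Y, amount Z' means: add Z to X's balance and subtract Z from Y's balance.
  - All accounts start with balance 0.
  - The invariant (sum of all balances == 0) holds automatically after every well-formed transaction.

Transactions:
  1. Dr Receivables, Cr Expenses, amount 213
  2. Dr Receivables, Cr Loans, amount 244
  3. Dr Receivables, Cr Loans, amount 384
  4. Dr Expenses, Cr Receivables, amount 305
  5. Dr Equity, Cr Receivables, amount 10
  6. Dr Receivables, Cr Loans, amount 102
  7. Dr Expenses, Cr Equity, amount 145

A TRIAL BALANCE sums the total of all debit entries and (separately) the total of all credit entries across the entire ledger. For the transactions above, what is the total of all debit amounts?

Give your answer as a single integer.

Txn 1: debit+=213
Txn 2: debit+=244
Txn 3: debit+=384
Txn 4: debit+=305
Txn 5: debit+=10
Txn 6: debit+=102
Txn 7: debit+=145
Total debits = 1403

Answer: 1403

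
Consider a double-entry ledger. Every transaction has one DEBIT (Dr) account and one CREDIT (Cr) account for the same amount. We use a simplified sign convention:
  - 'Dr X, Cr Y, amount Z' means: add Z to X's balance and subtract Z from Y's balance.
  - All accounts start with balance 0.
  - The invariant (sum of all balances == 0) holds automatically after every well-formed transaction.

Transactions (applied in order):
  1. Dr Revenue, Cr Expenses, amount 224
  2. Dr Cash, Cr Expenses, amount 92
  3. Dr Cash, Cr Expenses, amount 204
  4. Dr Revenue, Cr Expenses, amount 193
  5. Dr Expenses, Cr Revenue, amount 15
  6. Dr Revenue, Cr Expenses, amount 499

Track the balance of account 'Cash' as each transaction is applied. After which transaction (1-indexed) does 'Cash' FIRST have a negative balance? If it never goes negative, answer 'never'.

After txn 1: Cash=0
After txn 2: Cash=92
After txn 3: Cash=296
After txn 4: Cash=296
After txn 5: Cash=296
After txn 6: Cash=296

Answer: never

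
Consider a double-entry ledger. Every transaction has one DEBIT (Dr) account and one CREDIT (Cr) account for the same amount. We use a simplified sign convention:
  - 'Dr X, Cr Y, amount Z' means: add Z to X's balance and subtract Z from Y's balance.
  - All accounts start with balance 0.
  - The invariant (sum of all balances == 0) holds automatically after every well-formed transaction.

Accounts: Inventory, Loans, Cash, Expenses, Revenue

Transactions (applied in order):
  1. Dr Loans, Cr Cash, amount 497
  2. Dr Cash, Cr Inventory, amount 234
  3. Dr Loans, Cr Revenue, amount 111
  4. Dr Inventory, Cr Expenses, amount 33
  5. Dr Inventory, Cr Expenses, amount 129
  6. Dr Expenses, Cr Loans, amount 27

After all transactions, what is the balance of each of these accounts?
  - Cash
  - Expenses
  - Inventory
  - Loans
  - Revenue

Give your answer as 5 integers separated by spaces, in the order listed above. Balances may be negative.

Answer: -263 -135 -72 581 -111

Derivation:
After txn 1 (Dr Loans, Cr Cash, amount 497): Cash=-497 Loans=497
After txn 2 (Dr Cash, Cr Inventory, amount 234): Cash=-263 Inventory=-234 Loans=497
After txn 3 (Dr Loans, Cr Revenue, amount 111): Cash=-263 Inventory=-234 Loans=608 Revenue=-111
After txn 4 (Dr Inventory, Cr Expenses, amount 33): Cash=-263 Expenses=-33 Inventory=-201 Loans=608 Revenue=-111
After txn 5 (Dr Inventory, Cr Expenses, amount 129): Cash=-263 Expenses=-162 Inventory=-72 Loans=608 Revenue=-111
After txn 6 (Dr Expenses, Cr Loans, amount 27): Cash=-263 Expenses=-135 Inventory=-72 Loans=581 Revenue=-111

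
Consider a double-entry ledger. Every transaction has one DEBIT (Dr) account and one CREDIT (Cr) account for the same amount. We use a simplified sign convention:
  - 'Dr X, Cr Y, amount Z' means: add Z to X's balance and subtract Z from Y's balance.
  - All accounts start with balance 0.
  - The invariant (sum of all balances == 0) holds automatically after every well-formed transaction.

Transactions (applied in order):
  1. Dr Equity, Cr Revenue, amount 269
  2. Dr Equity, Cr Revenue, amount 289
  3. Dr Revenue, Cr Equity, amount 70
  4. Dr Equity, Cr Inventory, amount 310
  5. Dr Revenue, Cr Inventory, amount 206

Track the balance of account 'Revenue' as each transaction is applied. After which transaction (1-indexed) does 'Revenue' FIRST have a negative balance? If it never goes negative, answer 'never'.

After txn 1: Revenue=-269

Answer: 1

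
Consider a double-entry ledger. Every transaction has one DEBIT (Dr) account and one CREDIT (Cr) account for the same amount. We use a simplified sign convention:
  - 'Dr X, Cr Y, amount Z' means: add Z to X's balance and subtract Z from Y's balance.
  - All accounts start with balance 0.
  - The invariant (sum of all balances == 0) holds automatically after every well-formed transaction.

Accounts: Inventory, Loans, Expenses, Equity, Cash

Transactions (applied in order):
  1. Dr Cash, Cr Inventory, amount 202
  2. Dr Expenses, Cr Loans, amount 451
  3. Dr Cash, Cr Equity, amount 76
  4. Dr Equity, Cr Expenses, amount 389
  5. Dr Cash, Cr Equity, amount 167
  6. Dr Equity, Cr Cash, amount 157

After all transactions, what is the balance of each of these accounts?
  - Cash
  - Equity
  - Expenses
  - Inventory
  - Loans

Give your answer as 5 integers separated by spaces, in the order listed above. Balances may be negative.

Answer: 288 303 62 -202 -451

Derivation:
After txn 1 (Dr Cash, Cr Inventory, amount 202): Cash=202 Inventory=-202
After txn 2 (Dr Expenses, Cr Loans, amount 451): Cash=202 Expenses=451 Inventory=-202 Loans=-451
After txn 3 (Dr Cash, Cr Equity, amount 76): Cash=278 Equity=-76 Expenses=451 Inventory=-202 Loans=-451
After txn 4 (Dr Equity, Cr Expenses, amount 389): Cash=278 Equity=313 Expenses=62 Inventory=-202 Loans=-451
After txn 5 (Dr Cash, Cr Equity, amount 167): Cash=445 Equity=146 Expenses=62 Inventory=-202 Loans=-451
After txn 6 (Dr Equity, Cr Cash, amount 157): Cash=288 Equity=303 Expenses=62 Inventory=-202 Loans=-451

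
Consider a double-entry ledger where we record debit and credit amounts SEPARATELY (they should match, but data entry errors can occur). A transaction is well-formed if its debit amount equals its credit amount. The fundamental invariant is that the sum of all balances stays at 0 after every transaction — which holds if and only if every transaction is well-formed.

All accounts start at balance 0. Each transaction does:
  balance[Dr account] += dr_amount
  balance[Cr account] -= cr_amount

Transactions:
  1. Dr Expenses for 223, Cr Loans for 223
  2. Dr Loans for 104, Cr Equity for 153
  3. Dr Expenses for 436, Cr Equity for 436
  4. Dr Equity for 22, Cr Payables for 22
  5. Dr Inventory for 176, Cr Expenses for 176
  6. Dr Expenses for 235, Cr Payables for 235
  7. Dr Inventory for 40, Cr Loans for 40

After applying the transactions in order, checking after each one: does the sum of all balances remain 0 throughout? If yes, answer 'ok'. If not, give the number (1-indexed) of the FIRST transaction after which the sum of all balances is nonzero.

Answer: 2

Derivation:
After txn 1: dr=223 cr=223 sum_balances=0
After txn 2: dr=104 cr=153 sum_balances=-49
After txn 3: dr=436 cr=436 sum_balances=-49
After txn 4: dr=22 cr=22 sum_balances=-49
After txn 5: dr=176 cr=176 sum_balances=-49
After txn 6: dr=235 cr=235 sum_balances=-49
After txn 7: dr=40 cr=40 sum_balances=-49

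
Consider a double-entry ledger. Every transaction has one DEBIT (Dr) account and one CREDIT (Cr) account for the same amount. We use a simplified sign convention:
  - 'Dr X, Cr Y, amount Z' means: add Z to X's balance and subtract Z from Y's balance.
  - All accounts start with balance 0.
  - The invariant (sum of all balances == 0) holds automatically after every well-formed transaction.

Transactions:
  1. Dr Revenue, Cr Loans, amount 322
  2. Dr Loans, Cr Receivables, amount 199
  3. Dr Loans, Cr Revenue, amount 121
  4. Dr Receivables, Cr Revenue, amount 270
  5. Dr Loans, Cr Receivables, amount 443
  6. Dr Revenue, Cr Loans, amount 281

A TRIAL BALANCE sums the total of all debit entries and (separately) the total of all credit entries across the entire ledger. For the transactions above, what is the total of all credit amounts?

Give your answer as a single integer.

Answer: 1636

Derivation:
Txn 1: credit+=322
Txn 2: credit+=199
Txn 3: credit+=121
Txn 4: credit+=270
Txn 5: credit+=443
Txn 6: credit+=281
Total credits = 1636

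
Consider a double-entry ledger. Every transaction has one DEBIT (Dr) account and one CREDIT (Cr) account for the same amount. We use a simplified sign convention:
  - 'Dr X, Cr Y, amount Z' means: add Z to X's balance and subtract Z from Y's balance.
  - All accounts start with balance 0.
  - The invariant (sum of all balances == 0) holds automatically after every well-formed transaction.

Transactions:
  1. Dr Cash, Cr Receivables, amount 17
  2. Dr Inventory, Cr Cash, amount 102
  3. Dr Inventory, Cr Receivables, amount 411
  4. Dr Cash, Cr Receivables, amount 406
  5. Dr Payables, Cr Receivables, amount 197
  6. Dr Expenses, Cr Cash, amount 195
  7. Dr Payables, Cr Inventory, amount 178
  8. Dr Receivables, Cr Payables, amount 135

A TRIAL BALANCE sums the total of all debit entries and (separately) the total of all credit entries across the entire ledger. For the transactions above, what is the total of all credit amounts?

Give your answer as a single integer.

Answer: 1641

Derivation:
Txn 1: credit+=17
Txn 2: credit+=102
Txn 3: credit+=411
Txn 4: credit+=406
Txn 5: credit+=197
Txn 6: credit+=195
Txn 7: credit+=178
Txn 8: credit+=135
Total credits = 1641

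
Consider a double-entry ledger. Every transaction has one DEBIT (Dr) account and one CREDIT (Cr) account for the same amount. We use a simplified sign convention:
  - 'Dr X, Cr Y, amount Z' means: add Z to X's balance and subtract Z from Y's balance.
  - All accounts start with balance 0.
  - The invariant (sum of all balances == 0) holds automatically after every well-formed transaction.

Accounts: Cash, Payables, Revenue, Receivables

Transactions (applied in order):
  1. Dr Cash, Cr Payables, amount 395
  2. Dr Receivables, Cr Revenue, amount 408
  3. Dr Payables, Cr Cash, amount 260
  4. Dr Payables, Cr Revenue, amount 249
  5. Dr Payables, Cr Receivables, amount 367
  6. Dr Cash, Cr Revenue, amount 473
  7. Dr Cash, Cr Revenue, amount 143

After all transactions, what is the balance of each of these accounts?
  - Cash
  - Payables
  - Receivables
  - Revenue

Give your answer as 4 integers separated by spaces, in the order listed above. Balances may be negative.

Answer: 751 481 41 -1273

Derivation:
After txn 1 (Dr Cash, Cr Payables, amount 395): Cash=395 Payables=-395
After txn 2 (Dr Receivables, Cr Revenue, amount 408): Cash=395 Payables=-395 Receivables=408 Revenue=-408
After txn 3 (Dr Payables, Cr Cash, amount 260): Cash=135 Payables=-135 Receivables=408 Revenue=-408
After txn 4 (Dr Payables, Cr Revenue, amount 249): Cash=135 Payables=114 Receivables=408 Revenue=-657
After txn 5 (Dr Payables, Cr Receivables, amount 367): Cash=135 Payables=481 Receivables=41 Revenue=-657
After txn 6 (Dr Cash, Cr Revenue, amount 473): Cash=608 Payables=481 Receivables=41 Revenue=-1130
After txn 7 (Dr Cash, Cr Revenue, amount 143): Cash=751 Payables=481 Receivables=41 Revenue=-1273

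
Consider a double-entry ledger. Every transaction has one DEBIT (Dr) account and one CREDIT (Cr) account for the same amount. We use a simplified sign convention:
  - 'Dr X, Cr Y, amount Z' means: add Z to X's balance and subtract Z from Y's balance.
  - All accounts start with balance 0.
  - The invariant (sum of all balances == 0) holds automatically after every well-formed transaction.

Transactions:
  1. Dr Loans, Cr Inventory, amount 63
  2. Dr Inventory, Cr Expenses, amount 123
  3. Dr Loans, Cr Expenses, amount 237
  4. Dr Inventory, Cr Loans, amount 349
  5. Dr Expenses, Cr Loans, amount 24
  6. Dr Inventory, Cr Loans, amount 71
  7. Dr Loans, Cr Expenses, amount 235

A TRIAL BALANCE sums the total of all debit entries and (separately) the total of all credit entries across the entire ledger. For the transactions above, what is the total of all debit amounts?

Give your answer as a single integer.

Answer: 1102

Derivation:
Txn 1: debit+=63
Txn 2: debit+=123
Txn 3: debit+=237
Txn 4: debit+=349
Txn 5: debit+=24
Txn 6: debit+=71
Txn 7: debit+=235
Total debits = 1102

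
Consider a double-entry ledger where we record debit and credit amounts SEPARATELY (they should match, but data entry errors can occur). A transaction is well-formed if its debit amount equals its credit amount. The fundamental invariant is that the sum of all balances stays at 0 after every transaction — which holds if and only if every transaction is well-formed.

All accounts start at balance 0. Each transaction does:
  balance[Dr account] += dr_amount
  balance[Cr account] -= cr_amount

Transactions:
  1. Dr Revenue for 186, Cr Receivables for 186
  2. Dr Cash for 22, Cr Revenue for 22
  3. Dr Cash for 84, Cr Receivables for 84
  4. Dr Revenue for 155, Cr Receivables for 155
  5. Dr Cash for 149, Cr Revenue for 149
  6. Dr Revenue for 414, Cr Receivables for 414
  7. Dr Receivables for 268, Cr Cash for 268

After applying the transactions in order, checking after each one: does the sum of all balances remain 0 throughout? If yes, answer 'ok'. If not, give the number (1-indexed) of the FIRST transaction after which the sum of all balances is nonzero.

Answer: ok

Derivation:
After txn 1: dr=186 cr=186 sum_balances=0
After txn 2: dr=22 cr=22 sum_balances=0
After txn 3: dr=84 cr=84 sum_balances=0
After txn 4: dr=155 cr=155 sum_balances=0
After txn 5: dr=149 cr=149 sum_balances=0
After txn 6: dr=414 cr=414 sum_balances=0
After txn 7: dr=268 cr=268 sum_balances=0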